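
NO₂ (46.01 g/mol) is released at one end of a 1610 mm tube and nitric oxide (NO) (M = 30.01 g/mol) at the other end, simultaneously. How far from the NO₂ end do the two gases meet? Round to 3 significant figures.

Graham's law gives d_NO₂/d_NO = rate_NO₂/rate_NO = √(M_NO/M_NO₂) = √(30.01/46.01) = 0.8076.
With d_NO₂ + d_NO = 1610 mm, d_NO = 1610/(1 + 0.8076) = 890.7 mm.
d_NO₂ = 1610 − 890.7 = 719 mm.

719 mm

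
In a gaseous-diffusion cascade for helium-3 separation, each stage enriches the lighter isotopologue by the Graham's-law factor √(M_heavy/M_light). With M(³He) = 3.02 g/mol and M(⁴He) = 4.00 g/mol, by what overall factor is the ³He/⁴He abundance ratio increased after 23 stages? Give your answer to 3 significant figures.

Overall factor = α^23 with α = √(4.00/3.02), i.e. (4.00/3.02)^(23/2).
= 1.32450^(23/2) = 25.3.

25.3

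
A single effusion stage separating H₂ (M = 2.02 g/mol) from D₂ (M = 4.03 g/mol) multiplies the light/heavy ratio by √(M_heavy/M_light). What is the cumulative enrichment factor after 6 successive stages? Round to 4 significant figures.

7.941

After 6 stages the ratio has grown by (√(4.03/2.02))^6 = (4.03/2.02)^(6/2).
= 1.99505^3 = 7.941.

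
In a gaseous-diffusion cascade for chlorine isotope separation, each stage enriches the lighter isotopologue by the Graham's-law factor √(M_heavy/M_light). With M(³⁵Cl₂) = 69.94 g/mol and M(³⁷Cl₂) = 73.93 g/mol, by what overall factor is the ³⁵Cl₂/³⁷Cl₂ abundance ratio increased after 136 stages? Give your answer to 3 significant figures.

43.5

Each stage multiplies the ratio by α = √(73.93/69.94), so after 136 stages the overall factor is α^136 = (73.93/69.94)^(136/2).
= 1.05705^68 = 43.5.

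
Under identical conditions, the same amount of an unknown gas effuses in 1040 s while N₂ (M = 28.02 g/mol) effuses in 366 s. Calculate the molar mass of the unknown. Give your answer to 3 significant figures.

By Graham's law, t_X/t_N₂ = √(M_X/M_N₂).
1040/366 = 2.842 = √(M_X/28.02)
M_X = 28.02 × 2.842² = 28.02 × 8.074 = 226 g/mol

226 g/mol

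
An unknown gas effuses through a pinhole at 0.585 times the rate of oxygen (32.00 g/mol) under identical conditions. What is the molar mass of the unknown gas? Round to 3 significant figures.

From Graham's law, rate_X/rate_O₂ = √(M_O₂/M_X).
0.585 = √(32.00/M_X)
M_X = 32.00 / 0.585² = 32.00 / 0.3422 = 93.5 g/mol

93.5 g/mol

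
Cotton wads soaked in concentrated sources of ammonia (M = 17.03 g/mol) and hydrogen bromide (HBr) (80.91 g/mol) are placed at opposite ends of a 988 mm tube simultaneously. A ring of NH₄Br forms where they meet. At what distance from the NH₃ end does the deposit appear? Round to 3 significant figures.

677 mm

In equal time, each gas travels a distance ∝ its rate ∝ 1/√M, so d_NH₃/d_HBr = √(M_HBr/M_NH₃) = √(80.91/17.03) = 2.180.
With d_NH₃ + d_HBr = 988 mm, d_HBr = 988/(1 + 2.180) = 310.7 mm.
d_NH₃ = 988 − 310.7 = 677 mm.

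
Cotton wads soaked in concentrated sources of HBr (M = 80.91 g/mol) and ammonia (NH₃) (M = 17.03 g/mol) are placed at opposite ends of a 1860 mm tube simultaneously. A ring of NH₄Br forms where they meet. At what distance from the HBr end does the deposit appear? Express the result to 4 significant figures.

Distances travelled in equal time are proportional to diffusion rates, so d_HBr/d_NH₃ = √(M_NH₃/M_HBr) = √(17.03/80.91) = 0.4588.
With d_HBr + d_NH₃ = 1860 mm, d_NH₃ = 1860/(1 + 0.4588) = 1275 mm.
d_HBr = 1860 − 1275 = 585.0 mm.

585.0 mm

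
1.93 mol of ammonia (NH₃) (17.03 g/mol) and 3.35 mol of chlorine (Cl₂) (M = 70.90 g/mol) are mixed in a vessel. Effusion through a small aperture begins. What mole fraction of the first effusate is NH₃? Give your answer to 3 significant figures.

0.540

Rate_i ∝ x_i/√M_i (Graham's law weighted by mole fraction), so the effusate composition follows n_i/√M_i.
So x_NH₃ in the escaping gas = (n_NH₃/√M_NH₃) / Σ(n_i/√M_i)
= (1.93/√17.03) / (1.93/√17.03 + 3.35/√70.90) = 0.4677/(0.4677 + 0.3979) = 0.540.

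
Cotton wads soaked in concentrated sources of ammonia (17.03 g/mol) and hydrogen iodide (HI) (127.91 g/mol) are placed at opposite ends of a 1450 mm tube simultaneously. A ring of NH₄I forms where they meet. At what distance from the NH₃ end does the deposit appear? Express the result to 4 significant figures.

The fronts meet when d_NH₃ + d_HI = L with d_NH₃/d_HI = √(M_HI/M_NH₃) (Graham's law). Here √(M_HI/M_NH₃) = √(127.91/17.03) = 2.741.
With d_NH₃ + d_HI = 1450 mm, d_HI = 1450/(1 + 2.741) = 387.6 mm.
d_NH₃ = 1450 − 387.6 = 1062 mm.

1062 mm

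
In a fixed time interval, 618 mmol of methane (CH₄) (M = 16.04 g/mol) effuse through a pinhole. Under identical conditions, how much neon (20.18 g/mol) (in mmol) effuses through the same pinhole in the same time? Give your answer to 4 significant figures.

551.0 mmol

Using Graham's law: rate_Ne/rate_CH₄ = √(M_CH₄/M_Ne) = √(16.04/20.18) = √0.7948 = 0.8915.
So the amount for Ne is 618 × 0.8915 = 551.0 mmol.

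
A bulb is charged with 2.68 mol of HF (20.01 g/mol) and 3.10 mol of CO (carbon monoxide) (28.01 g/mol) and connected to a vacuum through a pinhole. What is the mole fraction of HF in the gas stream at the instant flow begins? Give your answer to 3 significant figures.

0.506

Rate_i ∝ x_i/√M_i (Graham's law weighted by mole fraction), so the effusate composition follows n_i/√M_i.
So x_HF in the escaping gas = (n_HF/√M_HF) / Σ(n_i/√M_i)
= (2.68/√20.01) / (2.68/√20.01 + 3.10/√28.01) = 0.5991/(0.5991 + 0.5857) = 0.506.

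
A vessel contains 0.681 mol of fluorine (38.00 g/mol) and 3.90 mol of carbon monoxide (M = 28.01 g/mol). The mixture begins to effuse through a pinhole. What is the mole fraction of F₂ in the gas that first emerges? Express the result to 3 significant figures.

0.130

Effusion rate of each component ∝ n_i/√M_i (partial pressure × 1/√M).
So x_F₂ in the escaping gas = (n_F₂/√M_F₂) / Σ(n_i/√M_i)
= (0.681/√38.00) / (0.681/√38.00 + 3.90/√28.01) = 0.1105/(0.1105 + 0.7369) = 0.130.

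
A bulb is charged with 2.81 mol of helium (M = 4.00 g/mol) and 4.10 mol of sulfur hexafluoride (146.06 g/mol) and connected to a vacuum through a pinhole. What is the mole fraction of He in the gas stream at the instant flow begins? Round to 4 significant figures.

Rate_i ∝ x_i/√M_i (Graham's law weighted by mole fraction), so the effusate composition follows n_i/√M_i.
So x_He in the escaping gas = (n_He/√M_He) / Σ(n_i/√M_i)
= (2.81/√4.00) / (2.81/√4.00 + 4.10/√146.06) = 1.405/(1.405 + 0.3392) = 0.8055.

0.8055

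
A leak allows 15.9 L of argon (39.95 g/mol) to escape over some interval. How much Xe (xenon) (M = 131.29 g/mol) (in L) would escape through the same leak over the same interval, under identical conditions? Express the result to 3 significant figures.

8.77 L

By Graham's law, rate_Xe/rate_Ar = √(M_Ar/M_Xe) = √(39.95/131.29) = √0.3043 = 0.5516.
So the volume for Xe is 15.9 × 0.5516 = 8.77 L.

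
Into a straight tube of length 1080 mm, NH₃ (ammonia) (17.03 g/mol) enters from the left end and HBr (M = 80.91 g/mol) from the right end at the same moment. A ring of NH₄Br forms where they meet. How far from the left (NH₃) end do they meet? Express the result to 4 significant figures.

740.3 mm

Distances travelled in equal time are proportional to diffusion rates, so d_NH₃/d_HBr = √(M_HBr/M_NH₃) = √(80.91/17.03) = 2.180.
With d_NH₃ + d_HBr = 1080 mm, d_HBr = 1080/(1 + 2.180) = 339.7 mm.
d_NH₃ = 1080 − 339.7 = 740.3 mm.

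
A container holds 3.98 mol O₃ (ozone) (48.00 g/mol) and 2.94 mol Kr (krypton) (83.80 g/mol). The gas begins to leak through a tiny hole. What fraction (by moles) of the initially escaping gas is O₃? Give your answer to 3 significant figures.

0.641

The effusion rate of species i is ∝ p_i/√M_i ∝ n_i/√M_i.
Mole fraction of O₃ in the effusate = (n_O₃/√M_O₃) / (n_O₃/√M_O₃ + n_Kr/√M_Kr)
= (3.98/√48.00) / (3.98/√48.00 + 2.94/√83.80) = 0.5745/(0.5745 + 0.3212) = 0.641.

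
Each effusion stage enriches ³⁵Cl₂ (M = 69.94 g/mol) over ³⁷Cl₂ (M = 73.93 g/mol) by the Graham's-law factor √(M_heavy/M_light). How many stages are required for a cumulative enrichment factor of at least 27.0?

Single-stage factor α = √(73.93/69.94), so ln α = ½ ln(1.05705) = 0.02774.
Need α^N ≥ 27.0 ⇒ N ≥ ln(27.0) / ln α = 3.296 / 0.02774 = 118.81.
So at least 119 stages are needed.

119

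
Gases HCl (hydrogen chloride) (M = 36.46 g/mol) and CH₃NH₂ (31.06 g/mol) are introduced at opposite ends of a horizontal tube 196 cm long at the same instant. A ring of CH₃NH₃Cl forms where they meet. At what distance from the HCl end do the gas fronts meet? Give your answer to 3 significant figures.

94.1 cm

In equal time, each gas travels a distance ∝ its rate ∝ 1/√M, so d_HCl/d_CH₃NH₂ = √(M_CH₃NH₂/M_HCl) = √(31.06/36.46) = 0.9230.
With d_HCl + d_CH₃NH₂ = 196 cm, d_CH₃NH₂ = 196/(1 + 0.9230) = 101.9 cm.
d_HCl = 196 − 101.9 = 94.1 cm.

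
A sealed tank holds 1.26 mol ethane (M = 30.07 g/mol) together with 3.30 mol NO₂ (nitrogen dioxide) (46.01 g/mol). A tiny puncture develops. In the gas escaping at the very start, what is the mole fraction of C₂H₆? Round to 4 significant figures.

Effusion rate of each component ∝ n_i/√M_i (partial pressure × 1/√M).
x_C₂H₆(eff) = (n_C₂H₆/√M_C₂H₆) / (n_C₂H₆/√M_C₂H₆ + n_NO₂/√M_NO₂)
= (1.26/√30.07) / (1.26/√30.07 + 3.30/√46.01) = 0.2298/(0.2298 + 0.4865) = 0.3208.

0.3208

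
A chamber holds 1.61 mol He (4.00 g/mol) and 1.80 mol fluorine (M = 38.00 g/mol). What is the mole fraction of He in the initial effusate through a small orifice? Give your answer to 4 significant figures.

0.7338

The effusion rate of species i is ∝ p_i/√M_i ∝ n_i/√M_i.
So x_He in the escaping gas = (n_He/√M_He) / Σ(n_i/√M_i)
= (1.61/√4.00) / (1.61/√4.00 + 1.80/√38.00) = 0.8050/(0.8050 + 0.2920) = 0.7338.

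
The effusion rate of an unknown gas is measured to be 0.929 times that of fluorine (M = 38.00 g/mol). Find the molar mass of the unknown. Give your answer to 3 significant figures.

44.0 g/mol

Graham's law gives rate_X/rate_F₂ = √(M_F₂/M_X).
0.929 = √(38.00/M_X)
M_X = 38.00 / 0.929² = 38.00 / 0.8630 = 44.0 g/mol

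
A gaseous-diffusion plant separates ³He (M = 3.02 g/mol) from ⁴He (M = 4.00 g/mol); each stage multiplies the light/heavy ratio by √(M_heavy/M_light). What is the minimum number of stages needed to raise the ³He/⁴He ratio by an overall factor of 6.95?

14

Per stage α = (4.00/3.02)^(1/2) = 1.32450^0.5, giving ln α = 0.1405.
Need α^N ≥ 6.95 ⇒ N ≥ ln(6.95) / ln α = 1.939 / 0.1405 = 13.80.
So at least 14 stages are needed.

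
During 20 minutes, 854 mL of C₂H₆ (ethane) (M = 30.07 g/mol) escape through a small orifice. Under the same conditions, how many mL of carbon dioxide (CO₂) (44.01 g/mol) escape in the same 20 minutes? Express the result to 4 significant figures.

705.9 mL

Graham's law gives rate_CO₂/rate_C₂H₆ = √(M_C₂H₆/M_CO₂) = √(30.07/44.01) = √0.6833 = 0.8266.
So the volume for CO₂ is 854 × 0.8266 = 705.9 mL.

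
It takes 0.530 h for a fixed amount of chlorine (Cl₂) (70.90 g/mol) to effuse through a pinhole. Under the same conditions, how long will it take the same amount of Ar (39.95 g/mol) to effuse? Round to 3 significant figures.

0.398 h

By Graham's law, t_Ar/t_Cl₂ = √(M_Ar/M_Cl₂) = √(39.95/70.90) = √0.5635 = 0.7506.
So the time for Ar is 0.530 × 0.7506 = 0.398 h.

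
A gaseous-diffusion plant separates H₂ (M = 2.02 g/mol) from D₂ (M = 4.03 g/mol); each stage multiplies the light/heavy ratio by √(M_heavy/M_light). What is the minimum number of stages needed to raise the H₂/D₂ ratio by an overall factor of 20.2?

9

Single-stage factor α = √(4.03/2.02), so ln α = ½ ln(1.99505) = 0.3453.
Need α^N ≥ 20.2 ⇒ N ≥ ln(20.2) / ln α = 3.006 / 0.3453 = 8.70.
Rounding up, N = 9 stages.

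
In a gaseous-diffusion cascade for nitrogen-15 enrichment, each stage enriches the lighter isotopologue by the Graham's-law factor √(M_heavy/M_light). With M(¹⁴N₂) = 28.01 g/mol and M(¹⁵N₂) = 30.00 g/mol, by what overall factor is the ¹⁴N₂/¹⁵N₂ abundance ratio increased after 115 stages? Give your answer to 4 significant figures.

51.76

After 115 stages the ratio has grown by (√(30.00/28.01))^115 = (30.00/28.01)^(115/2).
= 1.07105^(115/2) = 51.76.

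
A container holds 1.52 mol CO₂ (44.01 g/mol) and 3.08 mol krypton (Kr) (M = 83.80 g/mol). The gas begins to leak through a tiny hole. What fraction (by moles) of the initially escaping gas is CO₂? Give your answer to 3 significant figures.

0.405

Effusion rate of each component ∝ n_i/√M_i (partial pressure × 1/√M).
Mole fraction of CO₂ in the effusate = (n_CO₂/√M_CO₂) / (n_CO₂/√M_CO₂ + n_Kr/√M_Kr)
= (1.52/√44.01) / (1.52/√44.01 + 3.08/√83.80) = 0.2291/(0.2291 + 0.3365) = 0.405.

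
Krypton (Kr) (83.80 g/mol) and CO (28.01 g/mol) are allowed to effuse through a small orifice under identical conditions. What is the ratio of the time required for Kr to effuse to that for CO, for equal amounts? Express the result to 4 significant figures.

By Graham's law, t_Kr/t_CO = √(M_Kr/M_CO) = √(83.80/28.01) = √2.992 = 1.730.

1.730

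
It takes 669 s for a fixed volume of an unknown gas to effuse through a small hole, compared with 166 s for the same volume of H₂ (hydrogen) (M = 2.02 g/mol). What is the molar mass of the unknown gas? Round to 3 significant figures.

Graham's law gives t_X/t_H₂ = √(M_X/M_H₂).
669/166 = 4.030 = √(M_X/2.02)
M_X = 2.02 × 4.030² = 2.02 × 16.24 = 32.8 g/mol

32.8 g/mol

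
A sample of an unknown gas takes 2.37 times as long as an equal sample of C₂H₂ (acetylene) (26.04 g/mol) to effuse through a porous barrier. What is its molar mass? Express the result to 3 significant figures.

146 g/mol

Since effusion rate ∝ 1/√M, t_X/t_C₂H₂ = √(M_X/M_C₂H₂).
2.37 = √(M_X/26.04)
M_X = 26.04 × 2.37² = 26.04 × 5.617 = 146 g/mol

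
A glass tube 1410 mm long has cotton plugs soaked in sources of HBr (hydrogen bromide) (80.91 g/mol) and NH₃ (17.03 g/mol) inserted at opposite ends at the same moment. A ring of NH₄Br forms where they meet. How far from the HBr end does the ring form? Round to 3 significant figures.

Distances travelled in equal time are proportional to diffusion rates, so d_HBr/d_NH₃ = √(M_NH₃/M_HBr) = √(17.03/80.91) = 0.4588.
With d_HBr + d_NH₃ = 1410 mm, d_NH₃ = 1410/(1 + 0.4588) = 966.6 mm.
d_HBr = 1410 − 966.6 = 443 mm.

443 mm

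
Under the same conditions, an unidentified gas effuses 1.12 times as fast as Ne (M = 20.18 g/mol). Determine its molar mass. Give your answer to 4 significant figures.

16.09 g/mol

Using Graham's law: rate_X/rate_Ne = √(M_Ne/M_X).
1.12 = √(20.18/M_X)
M_X = 20.18 / 1.12² = 20.18 / 1.254 = 16.09 g/mol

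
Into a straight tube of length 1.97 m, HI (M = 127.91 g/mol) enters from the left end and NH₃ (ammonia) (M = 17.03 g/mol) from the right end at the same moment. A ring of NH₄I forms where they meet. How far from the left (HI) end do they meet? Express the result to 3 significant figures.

0.527 m

The fronts meet when d_HI + d_NH₃ = L with d_HI/d_NH₃ = √(M_NH₃/M_HI) (Graham's law). Here √(M_NH₃/M_HI) = √(17.03/127.91) = 0.3649.
With d_HI + d_NH₃ = 1.97 m, d_NH₃ = 1.97/(1 + 0.3649) = 1.443 m.
d_HI = 1.97 − 1.443 = 0.527 m.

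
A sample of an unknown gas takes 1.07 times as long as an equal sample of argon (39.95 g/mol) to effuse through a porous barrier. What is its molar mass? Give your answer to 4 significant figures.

45.74 g/mol

By Graham's law, t_X/t_Ar = √(M_X/M_Ar).
1.07 = √(M_X/39.95)
M_X = 39.95 × 1.07² = 39.95 × 1.145 = 45.74 g/mol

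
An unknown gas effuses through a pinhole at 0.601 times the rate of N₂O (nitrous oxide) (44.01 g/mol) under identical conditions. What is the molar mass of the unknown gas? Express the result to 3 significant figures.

122 g/mol

Using Graham's law: rate_X/rate_N₂O = √(M_N₂O/M_X).
0.601 = √(44.01/M_X)
M_X = 44.01 / 0.601² = 44.01 / 0.3612 = 122 g/mol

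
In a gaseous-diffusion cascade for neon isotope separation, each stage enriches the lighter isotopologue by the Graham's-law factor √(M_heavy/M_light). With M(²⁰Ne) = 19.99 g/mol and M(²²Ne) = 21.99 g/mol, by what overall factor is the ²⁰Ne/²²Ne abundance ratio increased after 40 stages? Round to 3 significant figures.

After 40 stages the ratio has grown by (√(21.99/19.99))^40 = (21.99/19.99)^(40/2).
= 1.10005^20 = 6.73.

6.73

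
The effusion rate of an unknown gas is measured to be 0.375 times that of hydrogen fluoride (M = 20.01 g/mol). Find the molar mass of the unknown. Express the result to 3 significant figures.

142 g/mol

Graham's law gives rate_X/rate_HF = √(M_HF/M_X).
0.375 = √(20.01/M_X)
M_X = 20.01 / 0.375² = 20.01 / 0.1406 = 142 g/mol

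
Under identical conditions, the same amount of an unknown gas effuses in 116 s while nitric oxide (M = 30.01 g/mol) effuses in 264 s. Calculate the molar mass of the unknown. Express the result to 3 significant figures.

Since effusion rate ∝ 1/√M, t_X/t_NO = √(M_X/M_NO).
116/264 = 0.4394 = √(M_X/30.01)
M_X = 30.01 × 0.4394² = 30.01 × 0.1931 = 5.79 g/mol

5.79 g/mol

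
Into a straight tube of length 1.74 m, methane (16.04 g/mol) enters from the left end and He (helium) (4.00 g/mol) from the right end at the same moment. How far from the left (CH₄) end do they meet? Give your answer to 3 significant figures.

Graham's law gives d_CH₄/d_He = rate_CH₄/rate_He = √(M_He/M_CH₄) = √(4.00/16.04) = 0.4994.
With d_CH₄ + d_He = 1.74 m, d_He = 1.74/(1 + 0.4994) = 1.160 m.
d_CH₄ = 1.74 − 1.160 = 0.580 m.

0.580 m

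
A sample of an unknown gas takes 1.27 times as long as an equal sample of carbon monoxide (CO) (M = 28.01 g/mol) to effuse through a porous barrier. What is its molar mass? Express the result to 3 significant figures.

Since effusion rate ∝ 1/√M, t_X/t_CO = √(M_X/M_CO).
1.27 = √(M_X/28.01)
M_X = 28.01 × 1.27² = 28.01 × 1.613 = 45.2 g/mol

45.2 g/mol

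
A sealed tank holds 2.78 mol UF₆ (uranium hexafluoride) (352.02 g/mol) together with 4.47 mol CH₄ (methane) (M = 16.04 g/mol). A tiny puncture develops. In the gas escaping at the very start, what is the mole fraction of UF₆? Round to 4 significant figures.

The effusion rate of species i is ∝ p_i/√M_i ∝ n_i/√M_i.
x_UF₆(eff) = (n_UF₆/√M_UF₆) / (n_UF₆/√M_UF₆ + n_CH₄/√M_CH₄)
= (2.78/√352.02) / (2.78/√352.02 + 4.47/√16.04) = 0.1482/(0.1482 + 1.116) = 0.1172.

0.1172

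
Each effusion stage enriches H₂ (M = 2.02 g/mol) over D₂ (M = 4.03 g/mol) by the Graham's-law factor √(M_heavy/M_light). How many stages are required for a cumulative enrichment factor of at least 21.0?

Per stage α = (4.03/2.02)^(1/2) = 1.99505^0.5, giving ln α = 0.3453.
Need α^N ≥ 21.0 ⇒ N ≥ ln(21.0) / ln α = 3.045 / 0.3453 = 8.82.
So at least 9 stages are needed.

9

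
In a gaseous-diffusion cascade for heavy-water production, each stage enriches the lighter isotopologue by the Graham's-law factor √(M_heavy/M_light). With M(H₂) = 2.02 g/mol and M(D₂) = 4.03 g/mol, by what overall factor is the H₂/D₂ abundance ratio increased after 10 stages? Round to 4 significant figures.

After 10 stages the ratio has grown by (√(4.03/2.02))^10 = (4.03/2.02)^(10/2).
= 1.99505^5 = 31.61.

31.61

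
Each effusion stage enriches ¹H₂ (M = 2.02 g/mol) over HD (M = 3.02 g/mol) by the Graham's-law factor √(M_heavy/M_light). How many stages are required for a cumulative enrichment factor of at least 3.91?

7

Per stage α = (3.02/2.02)^(1/2) = 1.49505^0.5, giving ln α = 0.2011.
Need α^N ≥ 3.91 ⇒ N ≥ ln(3.91) / ln α = 1.364 / 0.2011 = 6.78.
Rounding up, N = 7 stages.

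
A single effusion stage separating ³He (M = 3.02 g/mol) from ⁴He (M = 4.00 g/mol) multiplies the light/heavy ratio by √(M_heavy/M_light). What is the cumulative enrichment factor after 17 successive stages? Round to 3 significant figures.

10.9

Each stage multiplies the ratio by α = √(4.00/3.02), so after 17 stages the overall factor is α^17 = (4.00/3.02)^(17/2).
= 1.32450^(17/2) = 10.9.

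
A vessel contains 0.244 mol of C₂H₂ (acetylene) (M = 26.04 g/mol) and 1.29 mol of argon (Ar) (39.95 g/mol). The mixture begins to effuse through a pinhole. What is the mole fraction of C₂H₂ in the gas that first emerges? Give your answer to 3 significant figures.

0.190

Effusion rate of each component ∝ n_i/√M_i (partial pressure × 1/√M).
x_C₂H₂(eff) = (n_C₂H₂/√M_C₂H₂) / (n_C₂H₂/√M_C₂H₂ + n_Ar/√M_Ar)
= (0.244/√26.04) / (0.244/√26.04 + 1.29/√39.95) = 0.04782/(0.04782 + 0.2041) = 0.190.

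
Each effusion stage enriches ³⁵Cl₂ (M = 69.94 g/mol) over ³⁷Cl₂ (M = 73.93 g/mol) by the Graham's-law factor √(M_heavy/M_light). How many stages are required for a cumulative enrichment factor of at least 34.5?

128

Single-stage factor α = √(73.93/69.94), so ln α = ½ ln(1.05705) = 0.02774.
Need α^N ≥ 34.5 ⇒ N ≥ ln(34.5) / ln α = 3.541 / 0.02774 = 127.65.
Minimum whole number of stages: N = 128.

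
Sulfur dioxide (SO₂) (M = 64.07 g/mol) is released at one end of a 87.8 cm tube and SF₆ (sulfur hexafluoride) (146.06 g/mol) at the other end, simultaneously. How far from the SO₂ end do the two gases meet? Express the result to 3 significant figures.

Distances travelled in equal time are proportional to diffusion rates, so d_SO₂/d_SF₆ = √(M_SF₆/M_SO₂) = √(146.06/64.07) = 1.510.
With d_SO₂ + d_SF₆ = 87.8 cm, d_SF₆ = 87.8/(1 + 1.510) = 34.98 cm.
d_SO₂ = 87.8 − 34.98 = 52.8 cm.

52.8 cm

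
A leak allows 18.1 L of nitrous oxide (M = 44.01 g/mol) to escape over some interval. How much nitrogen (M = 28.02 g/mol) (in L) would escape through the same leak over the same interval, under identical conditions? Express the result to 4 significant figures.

Using Graham's law: rate_N₂/rate_N₂O = √(M_N₂O/M_N₂) = √(44.01/28.02) = √1.571 = 1.253.
So the volume for N₂ is 18.1 × 1.253 = 22.68 L.

22.68 L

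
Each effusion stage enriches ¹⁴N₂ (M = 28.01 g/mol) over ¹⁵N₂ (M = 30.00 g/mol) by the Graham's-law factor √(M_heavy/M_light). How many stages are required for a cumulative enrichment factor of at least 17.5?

84

With α = √(30.00/28.01) per stage, ln α = ½ ln(1.07105) = 0.03432.
Need α^N ≥ 17.5 ⇒ N ≥ ln(17.5) / ln α = 2.862 / 0.03432 = 83.40.
Minimum whole number of stages: N = 84.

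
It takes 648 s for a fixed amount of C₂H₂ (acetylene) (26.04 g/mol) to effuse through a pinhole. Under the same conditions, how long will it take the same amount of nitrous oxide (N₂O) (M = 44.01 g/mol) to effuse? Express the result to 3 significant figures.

Using Graham's law: t_N₂O/t_C₂H₂ = √(M_N₂O/M_C₂H₂) = √(44.01/26.04) = √1.690 = 1.300.
So the time for N₂O is 648 × 1.300 = 842 s.

842 s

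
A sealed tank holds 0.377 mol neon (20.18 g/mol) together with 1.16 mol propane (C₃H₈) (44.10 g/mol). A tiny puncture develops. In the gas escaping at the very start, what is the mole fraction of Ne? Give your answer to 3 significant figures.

0.325

The effusion rate of species i is ∝ p_i/√M_i ∝ n_i/√M_i.
Mole fraction of Ne in the effusate = (n_Ne/√M_Ne) / (n_Ne/√M_Ne + n_C₃H₈/√M_C₃H₈)
= (0.377/√20.18) / (0.377/√20.18 + 1.16/√44.10) = 0.08392/(0.08392 + 0.1747) = 0.325.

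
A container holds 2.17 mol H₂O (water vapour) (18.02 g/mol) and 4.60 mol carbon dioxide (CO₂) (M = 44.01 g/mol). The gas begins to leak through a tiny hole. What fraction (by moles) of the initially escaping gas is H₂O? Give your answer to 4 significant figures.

Each component's effusion rate ∝ (its partial pressure)·(1/√M) ∝ n_i/√M_i.
So x_H₂O in the escaping gas = (n_H₂O/√M_H₂O) / Σ(n_i/√M_i)
= (2.17/√18.02) / (2.17/√18.02 + 4.60/√44.01) = 0.5112/(0.5112 + 0.6934) = 0.4244.

0.4244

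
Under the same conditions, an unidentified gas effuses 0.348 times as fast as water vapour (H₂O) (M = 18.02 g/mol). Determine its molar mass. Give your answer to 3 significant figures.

Graham's law gives rate_X/rate_H₂O = √(M_H₂O/M_X).
0.348 = √(18.02/M_X)
M_X = 18.02 / 0.348² = 18.02 / 0.1211 = 149 g/mol

149 g/mol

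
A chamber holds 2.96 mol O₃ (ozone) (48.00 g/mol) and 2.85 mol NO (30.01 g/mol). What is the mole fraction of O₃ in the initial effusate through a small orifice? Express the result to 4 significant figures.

0.4509

Each component's effusion rate ∝ (its partial pressure)·(1/√M) ∝ n_i/√M_i.
So x_O₃ in the escaping gas = (n_O₃/√M_O₃) / Σ(n_i/√M_i)
= (2.96/√48.00) / (2.96/√48.00 + 2.85/√30.01) = 0.4272/(0.4272 + 0.5202) = 0.4509.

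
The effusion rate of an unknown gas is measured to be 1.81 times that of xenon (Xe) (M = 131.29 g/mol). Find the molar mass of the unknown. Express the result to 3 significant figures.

40.1 g/mol

Since effusion rate ∝ 1/√M, rate_X/rate_Xe = √(M_Xe/M_X).
1.81 = √(131.29/M_X)
M_X = 131.29 / 1.81² = 131.29 / 3.276 = 40.1 g/mol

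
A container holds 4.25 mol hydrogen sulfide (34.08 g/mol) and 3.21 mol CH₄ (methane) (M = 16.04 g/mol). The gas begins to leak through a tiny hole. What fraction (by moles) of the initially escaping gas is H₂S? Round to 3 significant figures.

Rate_i ∝ x_i/√M_i (Graham's law weighted by mole fraction), so the effusate composition follows n_i/√M_i.
x_H₂S(eff) = (n_H₂S/√M_H₂S) / (n_H₂S/√M_H₂S + n_CH₄/√M_CH₄)
= (4.25/√34.08) / (4.25/√34.08 + 3.21/√16.04) = 0.7280/(0.7280 + 0.8015) = 0.476.

0.476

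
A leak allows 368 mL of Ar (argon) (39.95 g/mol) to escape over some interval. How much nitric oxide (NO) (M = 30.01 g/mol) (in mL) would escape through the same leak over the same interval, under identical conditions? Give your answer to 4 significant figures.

Using Graham's law: rate_NO/rate_Ar = √(M_Ar/M_NO) = √(39.95/30.01) = √1.331 = 1.154.
So the volume for NO is 368 × 1.154 = 424.6 mL.

424.6 mL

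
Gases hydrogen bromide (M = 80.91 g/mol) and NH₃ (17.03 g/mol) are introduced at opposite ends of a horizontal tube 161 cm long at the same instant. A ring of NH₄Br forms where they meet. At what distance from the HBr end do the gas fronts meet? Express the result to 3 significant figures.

50.6 cm

The fronts meet when d_HBr + d_NH₃ = L with d_HBr/d_NH₃ = √(M_NH₃/M_HBr) (Graham's law). Here √(M_NH₃/M_HBr) = √(17.03/80.91) = 0.4588.
With d_HBr + d_NH₃ = 161 cm, d_NH₃ = 161/(1 + 0.4588) = 110.4 cm.
d_HBr = 161 − 110.4 = 50.6 cm.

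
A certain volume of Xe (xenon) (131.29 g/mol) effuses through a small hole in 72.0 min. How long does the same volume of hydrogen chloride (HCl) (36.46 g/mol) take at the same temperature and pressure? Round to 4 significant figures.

37.94 min

Since effusion rate ∝ 1/√M, t_HCl/t_Xe = √(M_HCl/M_Xe) = √(36.46/131.29) = √0.2777 = 0.5270.
So the time for HCl is 72.0 × 0.5270 = 37.94 min.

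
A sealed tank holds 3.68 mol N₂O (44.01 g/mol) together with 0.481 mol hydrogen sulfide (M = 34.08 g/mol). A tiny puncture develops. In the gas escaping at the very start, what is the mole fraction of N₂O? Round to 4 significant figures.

0.8707

Effusion rate of each component ∝ n_i/√M_i (partial pressure × 1/√M).
So x_N₂O in the escaping gas = (n_N₂O/√M_N₂O) / Σ(n_i/√M_i)
= (3.68/√44.01) / (3.68/√44.01 + 0.481/√34.08) = 0.5547/(0.5547 + 0.08239) = 0.8707.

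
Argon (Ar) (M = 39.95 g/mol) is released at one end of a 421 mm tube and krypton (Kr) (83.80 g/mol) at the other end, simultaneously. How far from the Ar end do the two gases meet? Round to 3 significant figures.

249 mm

The fronts meet when d_Ar + d_Kr = L with d_Ar/d_Kr = √(M_Kr/M_Ar) (Graham's law). Here √(M_Kr/M_Ar) = √(83.80/39.95) = 1.448.
With d_Ar + d_Kr = 421 mm, d_Kr = 421/(1 + 1.448) = 172.0 mm.
d_Ar = 421 − 172.0 = 249 mm.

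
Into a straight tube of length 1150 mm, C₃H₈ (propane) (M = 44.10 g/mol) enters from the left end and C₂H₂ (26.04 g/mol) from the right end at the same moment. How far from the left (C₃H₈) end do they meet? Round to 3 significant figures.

In equal time, each gas travels a distance ∝ its rate ∝ 1/√M, so d_C₃H₈/d_C₂H₂ = √(M_C₂H₂/M_C₃H₈) = √(26.04/44.10) = 0.7684.
With d_C₃H₈ + d_C₂H₂ = 1150 mm, d_C₂H₂ = 1150/(1 + 0.7684) = 650.3 mm.
d_C₃H₈ = 1150 − 650.3 = 500 mm.

500 mm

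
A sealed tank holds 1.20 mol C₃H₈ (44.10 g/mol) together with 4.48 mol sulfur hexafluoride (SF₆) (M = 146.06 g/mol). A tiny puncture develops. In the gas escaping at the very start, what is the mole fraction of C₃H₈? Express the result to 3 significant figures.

0.328

Rate_i ∝ x_i/√M_i (Graham's law weighted by mole fraction), so the effusate composition follows n_i/√M_i.
Mole fraction of C₃H₈ in the effusate = (n_C₃H₈/√M_C₃H₈) / (n_C₃H₈/√M_C₃H₈ + n_SF₆/√M_SF₆)
= (1.20/√44.10) / (1.20/√44.10 + 4.48/√146.06) = 0.1807/(0.1807 + 0.3707) = 0.328.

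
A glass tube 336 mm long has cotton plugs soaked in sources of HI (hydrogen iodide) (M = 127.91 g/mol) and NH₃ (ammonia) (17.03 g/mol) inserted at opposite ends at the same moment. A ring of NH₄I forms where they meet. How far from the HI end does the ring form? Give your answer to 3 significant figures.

89.8 mm

Distances travelled in equal time are proportional to diffusion rates, so d_HI/d_NH₃ = √(M_NH₃/M_HI) = √(17.03/127.91) = 0.3649.
With d_HI + d_NH₃ = 336 mm, d_NH₃ = 336/(1 + 0.3649) = 246.2 mm.
d_HI = 336 − 246.2 = 89.8 mm.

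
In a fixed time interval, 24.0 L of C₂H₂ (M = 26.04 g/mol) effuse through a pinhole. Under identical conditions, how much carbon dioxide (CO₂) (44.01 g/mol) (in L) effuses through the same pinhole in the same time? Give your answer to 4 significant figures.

18.46 L

Graham's law gives rate_CO₂/rate_C₂H₂ = √(M_C₂H₂/M_CO₂) = √(26.04/44.01) = √0.5917 = 0.7692.
So the volume for CO₂ is 24.0 × 0.7692 = 18.46 L.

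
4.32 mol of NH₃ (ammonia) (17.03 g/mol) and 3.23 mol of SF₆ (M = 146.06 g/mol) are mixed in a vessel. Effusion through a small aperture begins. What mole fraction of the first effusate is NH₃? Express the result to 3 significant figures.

Effusion rate of each component ∝ n_i/√M_i (partial pressure × 1/√M).
So x_NH₃ in the escaping gas = (n_NH₃/√M_NH₃) / Σ(n_i/√M_i)
= (4.32/√17.03) / (4.32/√17.03 + 3.23/√146.06) = 1.047/(1.047 + 0.2673) = 0.797.

0.797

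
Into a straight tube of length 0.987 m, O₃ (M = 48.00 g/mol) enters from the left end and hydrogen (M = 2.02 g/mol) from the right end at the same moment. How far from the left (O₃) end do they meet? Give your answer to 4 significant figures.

The fronts meet when d_O₃ + d_H₂ = L with d_O₃/d_H₂ = √(M_H₂/M_O₃) (Graham's law). Here √(M_H₂/M_O₃) = √(2.02/48.00) = 0.2051.
With d_O₃ + d_H₂ = 0.987 m, d_H₂ = 0.987/(1 + 0.2051) = 0.8190 m.
d_O₃ = 0.987 − 0.8190 = 0.1680 m.

0.1680 m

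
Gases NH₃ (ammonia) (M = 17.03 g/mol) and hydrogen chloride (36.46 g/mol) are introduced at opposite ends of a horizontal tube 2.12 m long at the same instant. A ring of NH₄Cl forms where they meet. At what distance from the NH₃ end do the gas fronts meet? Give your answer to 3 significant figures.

The fronts meet when d_NH₃ + d_HCl = L with d_NH₃/d_HCl = √(M_HCl/M_NH₃) (Graham's law). Here √(M_HCl/M_NH₃) = √(36.46/17.03) = 1.463.
With d_NH₃ + d_HCl = 2.12 m, d_HCl = 2.12/(1 + 1.463) = 0.8607 m.
d_NH₃ = 2.12 − 0.8607 = 1.26 m.

1.26 m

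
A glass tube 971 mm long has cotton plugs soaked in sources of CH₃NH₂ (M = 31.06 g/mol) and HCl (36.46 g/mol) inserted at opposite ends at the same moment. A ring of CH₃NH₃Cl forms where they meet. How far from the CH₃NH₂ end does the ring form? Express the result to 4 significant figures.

504.9 mm

Distances travelled in equal time are proportional to diffusion rates, so d_CH₃NH₂/d_HCl = √(M_HCl/M_CH₃NH₂) = √(36.46/31.06) = 1.083.
With d_CH₃NH₂ + d_HCl = 971 mm, d_HCl = 971/(1 + 1.083) = 466.1 mm.
d_CH₃NH₂ = 971 − 466.1 = 504.9 mm.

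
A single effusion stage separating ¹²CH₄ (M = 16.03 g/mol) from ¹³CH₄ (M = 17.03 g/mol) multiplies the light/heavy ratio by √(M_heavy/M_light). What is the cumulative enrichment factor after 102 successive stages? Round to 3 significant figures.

21.9

The single-stage factor is √(M_heavy/M_light), so 102 stages give [√(17.03/16.03)]^102 = (17.03/16.03)^(102/2).
= 1.06238^51 = 21.9.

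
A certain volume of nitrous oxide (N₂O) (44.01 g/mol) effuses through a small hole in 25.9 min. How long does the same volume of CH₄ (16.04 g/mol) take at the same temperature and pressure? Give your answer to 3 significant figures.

Graham's law gives t_CH₄/t_N₂O = √(M_CH₄/M_N₂O) = √(16.04/44.01) = √0.3645 = 0.6037.
So the time for CH₄ is 25.9 × 0.6037 = 15.6 min.

15.6 min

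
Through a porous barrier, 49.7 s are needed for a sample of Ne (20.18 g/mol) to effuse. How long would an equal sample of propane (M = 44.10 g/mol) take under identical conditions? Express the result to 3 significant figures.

Since effusion rate ∝ 1/√M, t_C₃H₈/t_Ne = √(M_C₃H₈/M_Ne) = √(44.10/20.18) = √2.185 = 1.478.
So the time for C₃H₈ is 49.7 × 1.478 = 73.5 s.

73.5 s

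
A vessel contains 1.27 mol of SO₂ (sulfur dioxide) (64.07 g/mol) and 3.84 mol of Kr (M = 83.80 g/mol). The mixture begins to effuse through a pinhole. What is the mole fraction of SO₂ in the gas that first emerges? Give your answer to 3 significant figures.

0.274

Effusion rate of each component ∝ n_i/√M_i (partial pressure × 1/√M).
Mole fraction of SO₂ in the effusate = (n_SO₂/√M_SO₂) / (n_SO₂/√M_SO₂ + n_Kr/√M_Kr)
= (1.27/√64.07) / (1.27/√64.07 + 3.84/√83.80) = 0.1587/(0.1587 + 0.4195) = 0.274.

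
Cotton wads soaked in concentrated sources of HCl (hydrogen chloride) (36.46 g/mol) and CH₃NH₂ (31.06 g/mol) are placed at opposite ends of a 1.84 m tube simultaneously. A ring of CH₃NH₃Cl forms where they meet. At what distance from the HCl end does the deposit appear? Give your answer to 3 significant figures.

0.883 m

Graham's law gives d_HCl/d_CH₃NH₂ = rate_HCl/rate_CH₃NH₂ = √(M_CH₃NH₂/M_HCl) = √(31.06/36.46) = 0.9230.
With d_HCl + d_CH₃NH₂ = 1.84 m, d_CH₃NH₂ = 1.84/(1 + 0.9230) = 0.9568 m.
d_HCl = 1.84 − 0.9568 = 0.883 m.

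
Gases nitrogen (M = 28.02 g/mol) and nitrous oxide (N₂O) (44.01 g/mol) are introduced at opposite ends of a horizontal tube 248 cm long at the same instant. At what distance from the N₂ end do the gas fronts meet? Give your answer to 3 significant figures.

In equal time, each gas travels a distance ∝ its rate ∝ 1/√M, so d_N₂/d_N₂O = √(M_N₂O/M_N₂) = √(44.01/28.02) = 1.253.
With d_N₂ + d_N₂O = 248 cm, d_N₂O = 248/(1 + 1.253) = 110.1 cm.
d_N₂ = 248 − 110.1 = 138 cm.

138 cm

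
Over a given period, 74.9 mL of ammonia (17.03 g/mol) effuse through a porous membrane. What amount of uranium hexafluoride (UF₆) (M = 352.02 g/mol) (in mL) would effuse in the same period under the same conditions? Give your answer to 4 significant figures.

Graham's law gives rate_UF₆/rate_NH₃ = √(M_NH₃/M_UF₆) = √(17.03/352.02) = √0.04838 = 0.2199.
So the volume for UF₆ is 74.9 × 0.2199 = 16.47 mL.

16.47 mL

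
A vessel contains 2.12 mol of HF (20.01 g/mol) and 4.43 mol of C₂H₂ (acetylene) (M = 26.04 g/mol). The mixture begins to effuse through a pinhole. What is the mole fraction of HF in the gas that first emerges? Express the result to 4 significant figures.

Effusion rate of each component ∝ n_i/√M_i (partial pressure × 1/√M).
So x_HF in the escaping gas = (n_HF/√M_HF) / Σ(n_i/√M_i)
= (2.12/√20.01) / (2.12/√20.01 + 4.43/√26.04) = 0.4739/(0.4739 + 0.8681) = 0.3531.

0.3531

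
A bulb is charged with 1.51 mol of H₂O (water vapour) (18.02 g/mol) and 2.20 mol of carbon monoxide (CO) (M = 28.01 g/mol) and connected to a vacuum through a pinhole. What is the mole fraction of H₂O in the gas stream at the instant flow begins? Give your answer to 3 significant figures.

Effusion rate of each component ∝ n_i/√M_i (partial pressure × 1/√M).
x_H₂O(eff) = (n_H₂O/√M_H₂O) / (n_H₂O/√M_H₂O + n_CO/√M_CO)
= (1.51/√18.02) / (1.51/√18.02 + 2.20/√28.01) = 0.3557/(0.3557 + 0.4157) = 0.461.

0.461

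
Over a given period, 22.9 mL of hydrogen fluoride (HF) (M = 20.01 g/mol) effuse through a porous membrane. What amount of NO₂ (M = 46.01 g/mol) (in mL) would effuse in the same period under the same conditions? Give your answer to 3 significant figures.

15.1 mL

Graham's law gives rate_NO₂/rate_HF = √(M_HF/M_NO₂) = √(20.01/46.01) = √0.4349 = 0.6595.
So the volume for NO₂ is 22.9 × 0.6595 = 15.1 mL.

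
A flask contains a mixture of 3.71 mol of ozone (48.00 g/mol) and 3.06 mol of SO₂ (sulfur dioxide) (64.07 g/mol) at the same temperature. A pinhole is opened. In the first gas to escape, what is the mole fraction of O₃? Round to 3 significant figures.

0.583

Each component's effusion rate ∝ (its partial pressure)·(1/√M) ∝ n_i/√M_i.
x_O₃(eff) = (n_O₃/√M_O₃) / (n_O₃/√M_O₃ + n_SO₂/√M_SO₂)
= (3.71/√48.00) / (3.71/√48.00 + 3.06/√64.07) = 0.5355/(0.5355 + 0.3823) = 0.583.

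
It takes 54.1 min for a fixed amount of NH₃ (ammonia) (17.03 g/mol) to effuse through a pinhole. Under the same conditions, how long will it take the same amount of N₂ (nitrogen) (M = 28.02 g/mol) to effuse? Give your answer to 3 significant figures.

69.4 min

Graham's law gives t_N₂/t_NH₃ = √(M_N₂/M_NH₃) = √(28.02/17.03) = √1.645 = 1.283.
So the time for N₂ is 54.1 × 1.283 = 69.4 min.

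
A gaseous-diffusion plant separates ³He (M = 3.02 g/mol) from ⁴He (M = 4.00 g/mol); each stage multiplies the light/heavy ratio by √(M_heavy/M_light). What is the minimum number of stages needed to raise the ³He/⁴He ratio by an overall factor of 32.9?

Per stage α = (4.00/3.02)^(1/2) = 1.32450^0.5, giving ln α = 0.1405.
Need α^N ≥ 32.9 ⇒ N ≥ ln(32.9) / ln α = 3.493 / 0.1405 = 24.86.
Minimum whole number of stages: N = 25.

25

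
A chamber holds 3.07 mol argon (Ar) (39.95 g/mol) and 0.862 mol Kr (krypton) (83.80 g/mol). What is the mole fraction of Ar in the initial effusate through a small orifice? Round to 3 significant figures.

Effusion rate of each component ∝ n_i/√M_i (partial pressure × 1/√M).
Mole fraction of Ar in the effusate = (n_Ar/√M_Ar) / (n_Ar/√M_Ar + n_Kr/√M_Kr)
= (3.07/√39.95) / (3.07/√39.95 + 0.862/√83.80) = 0.4857/(0.4857 + 0.09416) = 0.838.

0.838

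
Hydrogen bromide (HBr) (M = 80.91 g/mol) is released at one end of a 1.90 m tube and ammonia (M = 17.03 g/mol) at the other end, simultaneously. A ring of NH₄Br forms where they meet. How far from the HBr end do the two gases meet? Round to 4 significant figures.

0.5975 m

Distances travelled in equal time are proportional to diffusion rates, so d_HBr/d_NH₃ = √(M_NH₃/M_HBr) = √(17.03/80.91) = 0.4588.
With d_HBr + d_NH₃ = 1.90 m, d_NH₃ = 1.90/(1 + 0.4588) = 1.302 m.
d_HBr = 1.90 − 1.302 = 0.5975 m.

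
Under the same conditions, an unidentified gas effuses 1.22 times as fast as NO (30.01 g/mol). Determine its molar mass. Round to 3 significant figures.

From Graham's law, rate_X/rate_NO = √(M_NO/M_X).
1.22 = √(30.01/M_X)
M_X = 30.01 / 1.22² = 30.01 / 1.488 = 20.2 g/mol

20.2 g/mol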